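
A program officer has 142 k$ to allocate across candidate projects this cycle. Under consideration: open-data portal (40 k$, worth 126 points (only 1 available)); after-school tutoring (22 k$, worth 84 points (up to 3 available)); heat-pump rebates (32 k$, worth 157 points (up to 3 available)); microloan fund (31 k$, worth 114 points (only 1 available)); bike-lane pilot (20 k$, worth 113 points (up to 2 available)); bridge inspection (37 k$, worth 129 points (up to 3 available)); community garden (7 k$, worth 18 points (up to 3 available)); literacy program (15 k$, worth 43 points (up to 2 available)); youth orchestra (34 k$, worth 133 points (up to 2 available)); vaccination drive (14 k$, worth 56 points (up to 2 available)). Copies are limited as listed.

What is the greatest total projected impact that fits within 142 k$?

697

Density check — bike-lane pilot 5.65, heat-pump rebates 4.91, vaccination drive 4.00, youth orchestra 3.91 are the best per k$.
Taking 3×heat-pump rebates + 2×bike-lane pilot: 136 k$ used, 697 in projected impact.
The spare 6 k$ is too small for any remaining project, and no exchange beats 697.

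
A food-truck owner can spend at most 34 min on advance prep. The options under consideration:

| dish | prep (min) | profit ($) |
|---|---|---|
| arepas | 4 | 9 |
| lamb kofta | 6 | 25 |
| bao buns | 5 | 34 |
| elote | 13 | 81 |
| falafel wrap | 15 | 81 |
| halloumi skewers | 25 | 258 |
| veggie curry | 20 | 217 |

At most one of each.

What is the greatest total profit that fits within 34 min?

301

By profit per min: veggie curry 10.85, halloumi skewers 10.32, bao buns 6.80, elote 6.23 lead.
Taking the top-ratio dishes first gives lamb kofta + bao buns + veggie curry for 276 (31 min).
Dropping lamb kofta and veggie curry frees 26 min; slotting in arepas + halloumi skewers (29 min) lifts the total to 301 at 34 min.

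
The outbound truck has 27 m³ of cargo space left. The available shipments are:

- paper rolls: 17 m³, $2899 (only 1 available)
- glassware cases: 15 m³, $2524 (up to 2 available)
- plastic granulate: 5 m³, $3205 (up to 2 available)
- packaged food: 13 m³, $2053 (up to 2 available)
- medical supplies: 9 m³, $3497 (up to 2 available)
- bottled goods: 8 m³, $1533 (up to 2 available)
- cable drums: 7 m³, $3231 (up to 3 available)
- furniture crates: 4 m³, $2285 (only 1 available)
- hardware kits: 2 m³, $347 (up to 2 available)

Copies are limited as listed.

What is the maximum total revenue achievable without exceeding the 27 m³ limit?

13219

Greedy by ratio would take 2×plastic granulate + cable drums + furniture crates + 2×hardware kits: 25 m³ used, total 12620.
Dropping furniture crates and hardware kits frees 6 m³; slotting in cable drums (7 m³) lifts the total to 13219 at 26 m³.
Every other selection either busts 27 m³ or exceeds an availability limit or fails to beat 13219.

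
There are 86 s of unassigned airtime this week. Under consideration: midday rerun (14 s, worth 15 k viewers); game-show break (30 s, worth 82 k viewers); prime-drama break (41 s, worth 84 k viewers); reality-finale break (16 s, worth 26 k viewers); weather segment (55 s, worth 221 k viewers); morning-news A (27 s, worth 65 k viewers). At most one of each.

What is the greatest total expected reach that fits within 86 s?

Taking game-show break + weather segment: 85 s used, 303 in expected reach.
No other feasible combination exceeds 303.

303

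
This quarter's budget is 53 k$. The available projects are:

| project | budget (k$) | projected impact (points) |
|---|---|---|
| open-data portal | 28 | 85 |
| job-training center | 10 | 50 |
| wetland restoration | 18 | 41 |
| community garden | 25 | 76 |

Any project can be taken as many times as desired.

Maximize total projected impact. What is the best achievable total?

250

Density check — job-training center 5.00, community garden 3.04, open-data portal 3.04 are the best per k$.
Taking 5×job-training center: 50 k$ used, 250 in projected impact.
The spare 3 k$ is too small for any remaining project, and no exchange beats 250.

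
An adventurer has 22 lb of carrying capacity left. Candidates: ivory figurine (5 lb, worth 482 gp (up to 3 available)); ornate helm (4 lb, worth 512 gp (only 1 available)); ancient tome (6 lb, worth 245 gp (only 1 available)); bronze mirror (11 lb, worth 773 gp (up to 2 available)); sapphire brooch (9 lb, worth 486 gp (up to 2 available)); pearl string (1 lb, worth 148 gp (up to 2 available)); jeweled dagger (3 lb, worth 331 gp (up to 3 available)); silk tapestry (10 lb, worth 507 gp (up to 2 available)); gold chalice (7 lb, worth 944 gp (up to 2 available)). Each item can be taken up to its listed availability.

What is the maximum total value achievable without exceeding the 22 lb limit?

2879

Taking the top-ratio items first gives ornate helm + 2×pearl string + 2×gold chalice for 2696 (20 lb).
Replace pearl string with jeweled dagger: the trade gains 183 net, giving 2879 at 22 lb.
That's the maximum — no swap from here does better than 2879.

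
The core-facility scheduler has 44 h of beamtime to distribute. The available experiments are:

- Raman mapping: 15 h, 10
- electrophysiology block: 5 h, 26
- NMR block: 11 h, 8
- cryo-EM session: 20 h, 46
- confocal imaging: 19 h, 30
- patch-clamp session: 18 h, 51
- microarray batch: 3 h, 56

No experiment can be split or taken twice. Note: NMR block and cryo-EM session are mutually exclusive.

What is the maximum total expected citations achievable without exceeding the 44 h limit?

Density check — microarray batch 18.67, electrophysiology block 5.20, patch-clamp session 2.83 are the best per h.
The ratio heuristic lands on electrophysiology block + NMR block + patch-clamp session + microarray batch (141) but leaves 7 h idle.
The 16 h tied up in electrophysiology block and NMR block is better spent on cryo-EM session — total rises to 153 (41 h).
Next best is Raman mapping + electrophysiology block + patch-clamp session + microarray batch at 143 (41 h) — short by 10.

153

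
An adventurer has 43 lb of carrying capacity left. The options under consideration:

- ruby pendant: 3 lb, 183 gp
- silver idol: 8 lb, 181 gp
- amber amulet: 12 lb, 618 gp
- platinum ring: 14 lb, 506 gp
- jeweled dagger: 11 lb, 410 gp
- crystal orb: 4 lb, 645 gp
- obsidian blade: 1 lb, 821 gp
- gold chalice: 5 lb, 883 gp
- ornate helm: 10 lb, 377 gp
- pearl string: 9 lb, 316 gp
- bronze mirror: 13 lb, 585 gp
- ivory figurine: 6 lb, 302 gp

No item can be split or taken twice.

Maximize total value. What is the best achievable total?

Ranking by ratio (value/lb): obsidian blade 821.00, gold chalice 176.60, crystal orb 161.25, ruby pendant 61.00.
The ratio heuristic lands on ruby pendant + amber amulet + crystal orb + obsidian blade + gold chalice + ornate helm + ivory figurine (3829) but leaves 2 lb idle.
Replace ornate helm with jeweled dagger: the trade gains 33 net, giving 3862 at 42 lb.
That's the maximum — no swap from here does better than 3862.

3862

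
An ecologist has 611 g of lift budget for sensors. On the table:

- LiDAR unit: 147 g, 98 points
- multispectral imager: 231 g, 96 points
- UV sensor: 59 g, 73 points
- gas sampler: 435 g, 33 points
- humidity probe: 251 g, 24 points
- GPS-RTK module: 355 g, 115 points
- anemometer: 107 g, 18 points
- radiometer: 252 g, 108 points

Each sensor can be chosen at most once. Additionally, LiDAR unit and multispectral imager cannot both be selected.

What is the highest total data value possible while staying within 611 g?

297

By data value per g: UV sensor 1.24, LiDAR unit 0.67, radiometer 0.43 lead.
LiDAR unit + UV sensor + anemometer + radiometer uses 565 of the 611 g and totals 297.
Nothing else feasible within 611 g beats 297.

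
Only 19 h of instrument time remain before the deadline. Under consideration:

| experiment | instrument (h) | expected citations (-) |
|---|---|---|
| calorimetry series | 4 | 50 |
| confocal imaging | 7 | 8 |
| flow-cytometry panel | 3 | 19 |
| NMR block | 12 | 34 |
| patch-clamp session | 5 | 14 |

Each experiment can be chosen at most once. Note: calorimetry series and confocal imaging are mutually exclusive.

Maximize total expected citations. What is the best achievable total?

103

Best packing: calorimetry series + flow-cytometry panel + NMR block — 19 h, 103 total.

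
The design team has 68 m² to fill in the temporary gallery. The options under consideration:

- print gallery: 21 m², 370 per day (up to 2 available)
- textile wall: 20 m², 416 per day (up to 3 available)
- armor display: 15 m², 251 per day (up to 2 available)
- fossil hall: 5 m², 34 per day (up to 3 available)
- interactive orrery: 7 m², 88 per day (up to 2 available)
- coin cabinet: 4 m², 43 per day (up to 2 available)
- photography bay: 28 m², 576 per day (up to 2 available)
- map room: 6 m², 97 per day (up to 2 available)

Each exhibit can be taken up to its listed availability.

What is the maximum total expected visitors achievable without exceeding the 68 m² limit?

1408

Density check — textile wall 20.80, photography bay 20.57, print gallery 17.62 are the best per m².
Filling by ratio: 3×textile wall + map room for 1345, with 2 m² left unused.
Dropping textile wall and map room frees 26 m²; slotting in photography bay (28 m²) lifts the total to 1408 at 68 m².
No other feasible combination exceeds 1408.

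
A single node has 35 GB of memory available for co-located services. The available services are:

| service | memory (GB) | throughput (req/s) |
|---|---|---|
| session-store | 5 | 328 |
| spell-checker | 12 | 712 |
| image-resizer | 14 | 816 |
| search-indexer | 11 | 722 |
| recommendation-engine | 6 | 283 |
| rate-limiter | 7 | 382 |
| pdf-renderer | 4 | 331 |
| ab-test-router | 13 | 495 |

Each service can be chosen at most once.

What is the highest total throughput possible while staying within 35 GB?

Filling by ratio: session-store + spell-checker + search-indexer + pdf-renderer for 2093, with 3 GB left unused.
The 12 GB tied up in spell-checker is better spent on image-resizer — total rises to 2197 (34 GB).
No other feasible combination exceeds 2197.

2197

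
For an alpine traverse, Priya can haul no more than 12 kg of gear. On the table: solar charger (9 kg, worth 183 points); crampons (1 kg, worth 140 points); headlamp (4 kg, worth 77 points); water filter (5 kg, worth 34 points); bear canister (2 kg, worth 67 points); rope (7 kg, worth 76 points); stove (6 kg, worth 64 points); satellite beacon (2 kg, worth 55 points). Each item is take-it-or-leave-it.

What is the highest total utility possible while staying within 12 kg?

390

Density check — crampons 140.00, bear canister 33.50, satellite beacon 27.50, solar charger 20.33 are the best per kg.
Greedy by ratio would take crampons + headlamp + bear canister + satellite beacon: 9 kg used, total 339.
Dropping headlamp and satellite beacon frees 6 kg; slotting in solar charger (9 kg) lifts the total to 390 at 12 kg.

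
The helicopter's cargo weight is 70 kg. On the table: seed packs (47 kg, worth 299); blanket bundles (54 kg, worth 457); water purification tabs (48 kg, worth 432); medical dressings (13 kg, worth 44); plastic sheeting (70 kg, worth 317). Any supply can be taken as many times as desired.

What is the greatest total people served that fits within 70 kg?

501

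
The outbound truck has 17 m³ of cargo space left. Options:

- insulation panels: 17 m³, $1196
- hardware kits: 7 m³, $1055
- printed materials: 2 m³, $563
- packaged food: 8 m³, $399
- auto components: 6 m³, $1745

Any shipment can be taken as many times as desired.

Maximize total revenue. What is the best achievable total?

4616

Best packing: 2×printed materials + 2×auto components — 16 m³, 4616 total.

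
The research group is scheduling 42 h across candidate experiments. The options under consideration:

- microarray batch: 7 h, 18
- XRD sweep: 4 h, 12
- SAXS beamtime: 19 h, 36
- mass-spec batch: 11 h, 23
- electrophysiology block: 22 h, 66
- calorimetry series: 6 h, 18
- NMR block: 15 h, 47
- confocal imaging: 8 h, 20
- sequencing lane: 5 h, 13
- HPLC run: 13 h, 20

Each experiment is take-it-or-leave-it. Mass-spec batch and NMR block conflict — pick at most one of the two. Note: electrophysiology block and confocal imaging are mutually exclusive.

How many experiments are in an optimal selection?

Optimal total is 126.
For example electrophysiology block + NMR block + sequencing lane achieves it, using 42 h.
Any selection reaching 126 contains exactly 3 experiments.

3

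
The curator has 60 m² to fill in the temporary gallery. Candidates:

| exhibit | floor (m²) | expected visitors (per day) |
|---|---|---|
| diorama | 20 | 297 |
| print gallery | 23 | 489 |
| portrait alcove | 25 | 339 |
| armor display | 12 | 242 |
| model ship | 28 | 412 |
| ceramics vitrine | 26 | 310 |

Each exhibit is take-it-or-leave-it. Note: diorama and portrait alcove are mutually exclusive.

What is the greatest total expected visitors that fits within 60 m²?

By expected visitors per m²: print gallery 21.26, armor display 20.17, diorama 14.85, model ship 14.71 lead.
Taking the top-ratio exhibits first gives diorama + print gallery + armor display for 1028 (55 m²).
Dropping diorama frees 20 m²; slotting in portrait alcove (25 m²) lifts the total to 1070 at 60 m².

1070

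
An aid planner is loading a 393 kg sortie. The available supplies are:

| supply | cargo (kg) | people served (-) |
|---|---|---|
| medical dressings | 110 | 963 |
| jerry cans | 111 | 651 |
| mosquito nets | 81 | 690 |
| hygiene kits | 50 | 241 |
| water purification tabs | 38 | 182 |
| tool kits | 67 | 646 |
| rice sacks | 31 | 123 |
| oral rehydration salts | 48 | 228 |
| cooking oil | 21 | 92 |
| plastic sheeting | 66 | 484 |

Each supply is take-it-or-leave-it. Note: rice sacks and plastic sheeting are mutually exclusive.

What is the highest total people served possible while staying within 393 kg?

3103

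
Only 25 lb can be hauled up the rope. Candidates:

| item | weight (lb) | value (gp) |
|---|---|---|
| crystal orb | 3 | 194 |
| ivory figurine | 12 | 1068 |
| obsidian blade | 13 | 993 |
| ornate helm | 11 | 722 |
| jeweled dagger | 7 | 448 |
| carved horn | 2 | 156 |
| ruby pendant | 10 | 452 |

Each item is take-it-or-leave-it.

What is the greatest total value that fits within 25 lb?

2061

By value per lb: ivory figurine 89.00, carved horn 78.00, obsidian blade 76.38, ornate helm 65.64 lead.
A density-first pass picks ivory figurine + ornate helm + carved horn — 1946 at 25 lb.
Dropping ornate helm and carved horn frees 13 lb; slotting in obsidian blade (13 lb) lifts the total to 2061 at 25 lb.
Next best is ivory figurine + ornate helm + carved horn at 1946 (25 lb) — short by 115.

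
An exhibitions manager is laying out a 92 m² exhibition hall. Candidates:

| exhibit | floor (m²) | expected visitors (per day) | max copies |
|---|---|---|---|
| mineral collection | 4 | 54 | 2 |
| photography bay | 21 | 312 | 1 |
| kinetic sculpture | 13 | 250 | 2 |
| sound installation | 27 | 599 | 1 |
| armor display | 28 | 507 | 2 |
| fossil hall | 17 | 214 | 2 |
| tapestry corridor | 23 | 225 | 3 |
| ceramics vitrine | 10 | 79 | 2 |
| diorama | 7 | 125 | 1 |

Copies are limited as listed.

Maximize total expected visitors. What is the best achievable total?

Taking mineral collection + 2×kinetic sculpture + sound installation + armor display + diorama: 92 m² used, 1785 in expected visitors.
Every other selection either busts 92 m² or exceeds an availability limit or fails to beat 1785.

1785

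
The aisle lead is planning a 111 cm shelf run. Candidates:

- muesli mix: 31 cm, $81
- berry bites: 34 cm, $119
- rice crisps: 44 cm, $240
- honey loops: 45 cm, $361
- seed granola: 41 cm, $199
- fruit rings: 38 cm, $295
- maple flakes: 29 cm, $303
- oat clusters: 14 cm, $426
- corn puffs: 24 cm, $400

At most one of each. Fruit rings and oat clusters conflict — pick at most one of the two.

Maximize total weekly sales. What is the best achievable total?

1369

Density check — oat clusters 30.43, corn puffs 16.67, maple flakes 10.45 are the best per cm.
Taking rice crisps + maple flakes + oat clusters + corn puffs: 111 cm used, 1369 in weekly sales.
The closest alternative, seed granola + maple flakes + oat clusters + corn puffs, reaches only 1328.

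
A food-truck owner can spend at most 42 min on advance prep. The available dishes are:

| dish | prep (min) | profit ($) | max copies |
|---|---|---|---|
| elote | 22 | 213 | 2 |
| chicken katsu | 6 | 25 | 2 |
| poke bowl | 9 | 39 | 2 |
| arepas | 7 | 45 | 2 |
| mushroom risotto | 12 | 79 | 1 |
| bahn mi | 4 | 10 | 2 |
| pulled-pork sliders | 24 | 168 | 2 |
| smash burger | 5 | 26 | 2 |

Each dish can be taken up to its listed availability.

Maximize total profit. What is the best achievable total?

The ratio ordering already packs tightly: elote + arepas + mushroom risotto, 41 min, 337.
The spare 1 min is too small for any remaining dish, and no exchange beats 337.

337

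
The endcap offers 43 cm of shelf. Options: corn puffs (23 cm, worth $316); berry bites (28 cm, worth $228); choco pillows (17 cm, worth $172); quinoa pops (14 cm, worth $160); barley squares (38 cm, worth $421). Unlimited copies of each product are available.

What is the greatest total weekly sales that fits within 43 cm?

488

Density check — corn puffs 13.74, quinoa pops 11.43, barley squares 11.08, choco pillows 10.12 are the best per cm.
Filling by ratio: corn puffs + quinoa pops for 476, with 6 cm left unused.
The 14 cm tied up in quinoa pops is better spent on choco pillows — total rises to 488 (40 cm).
Every other selection either busts 43 cm or fails to beat 488.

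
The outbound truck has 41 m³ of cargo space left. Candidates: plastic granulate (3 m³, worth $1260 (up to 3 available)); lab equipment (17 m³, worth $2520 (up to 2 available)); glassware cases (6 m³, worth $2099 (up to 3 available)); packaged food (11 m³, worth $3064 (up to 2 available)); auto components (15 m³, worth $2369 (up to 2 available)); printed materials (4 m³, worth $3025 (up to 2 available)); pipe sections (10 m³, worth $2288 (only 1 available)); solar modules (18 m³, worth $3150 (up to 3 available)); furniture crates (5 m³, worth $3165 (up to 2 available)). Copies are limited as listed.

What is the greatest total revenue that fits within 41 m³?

20358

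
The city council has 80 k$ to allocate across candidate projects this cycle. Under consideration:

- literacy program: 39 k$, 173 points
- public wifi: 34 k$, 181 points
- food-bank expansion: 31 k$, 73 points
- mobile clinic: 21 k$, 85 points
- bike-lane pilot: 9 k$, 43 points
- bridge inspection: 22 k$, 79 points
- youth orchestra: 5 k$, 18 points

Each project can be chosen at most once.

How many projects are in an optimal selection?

3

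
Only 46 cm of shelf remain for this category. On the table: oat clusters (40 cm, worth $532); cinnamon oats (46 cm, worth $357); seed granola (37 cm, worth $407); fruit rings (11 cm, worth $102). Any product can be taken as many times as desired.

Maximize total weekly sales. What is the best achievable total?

Taking oat clusters: 40 cm used, 532 in weekly sales.

532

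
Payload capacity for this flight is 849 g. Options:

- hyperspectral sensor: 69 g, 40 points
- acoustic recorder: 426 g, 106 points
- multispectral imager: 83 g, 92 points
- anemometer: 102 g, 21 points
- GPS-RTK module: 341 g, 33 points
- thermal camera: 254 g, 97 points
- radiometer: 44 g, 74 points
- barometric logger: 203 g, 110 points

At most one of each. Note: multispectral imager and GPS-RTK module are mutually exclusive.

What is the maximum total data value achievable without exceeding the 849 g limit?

434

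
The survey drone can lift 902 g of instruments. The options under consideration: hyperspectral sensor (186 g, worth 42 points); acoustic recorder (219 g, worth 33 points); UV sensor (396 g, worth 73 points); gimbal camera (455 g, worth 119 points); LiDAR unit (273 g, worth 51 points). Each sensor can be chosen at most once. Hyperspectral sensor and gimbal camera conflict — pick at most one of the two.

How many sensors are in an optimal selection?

Best achievable data value is 192.
UV sensor + gimbal camera hits 192 at 851 g.
All optima have 2 sensors.

2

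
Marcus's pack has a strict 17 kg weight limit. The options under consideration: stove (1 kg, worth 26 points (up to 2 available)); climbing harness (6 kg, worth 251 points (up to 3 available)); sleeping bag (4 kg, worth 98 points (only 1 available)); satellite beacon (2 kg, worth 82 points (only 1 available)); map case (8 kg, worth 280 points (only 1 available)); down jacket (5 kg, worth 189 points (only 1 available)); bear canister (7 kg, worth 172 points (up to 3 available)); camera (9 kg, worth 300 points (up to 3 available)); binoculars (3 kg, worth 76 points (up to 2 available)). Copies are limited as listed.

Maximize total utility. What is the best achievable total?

691

By utility per kg: climbing harness 41.83, satellite beacon 41.00, down jacket 37.80 lead.
The ratio heuristic lands on 2×stove + 2×climbing harness + satellite beacon (636) but leaves 1 kg idle.
Dropping 2×stove and satellite beacon frees 4 kg; slotting in down jacket (5 kg) lifts the total to 691 at 17 kg.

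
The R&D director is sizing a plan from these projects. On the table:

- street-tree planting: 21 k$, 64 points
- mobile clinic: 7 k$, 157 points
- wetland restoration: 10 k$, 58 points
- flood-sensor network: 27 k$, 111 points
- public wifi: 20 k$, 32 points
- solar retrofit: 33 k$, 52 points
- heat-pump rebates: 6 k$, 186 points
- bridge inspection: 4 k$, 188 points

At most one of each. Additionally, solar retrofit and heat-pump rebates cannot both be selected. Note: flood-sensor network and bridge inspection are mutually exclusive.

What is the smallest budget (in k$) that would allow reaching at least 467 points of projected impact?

17

Need the lightest bundle worth ≥ 467.
Taking mobile clinic + heat-pump rebates + bridge inspection gives 531 (≥ 467) for 17 k$.
Any bundle with less than 17 k$ falls short of 467.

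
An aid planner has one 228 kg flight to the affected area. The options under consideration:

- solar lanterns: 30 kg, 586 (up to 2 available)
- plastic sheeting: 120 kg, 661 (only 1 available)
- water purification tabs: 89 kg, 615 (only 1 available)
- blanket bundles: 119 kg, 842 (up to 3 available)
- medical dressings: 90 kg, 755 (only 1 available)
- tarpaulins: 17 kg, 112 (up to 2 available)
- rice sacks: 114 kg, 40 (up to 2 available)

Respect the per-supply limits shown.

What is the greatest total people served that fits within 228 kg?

2238

The ratio heuristic lands on 2×solar lanterns + medical dressings + 2×tarpaulins (2151) but leaves 44 kg idle.
Dropping medical dressings frees 90 kg; slotting in blanket bundles (119 kg) lifts the total to 2238 at 213 kg.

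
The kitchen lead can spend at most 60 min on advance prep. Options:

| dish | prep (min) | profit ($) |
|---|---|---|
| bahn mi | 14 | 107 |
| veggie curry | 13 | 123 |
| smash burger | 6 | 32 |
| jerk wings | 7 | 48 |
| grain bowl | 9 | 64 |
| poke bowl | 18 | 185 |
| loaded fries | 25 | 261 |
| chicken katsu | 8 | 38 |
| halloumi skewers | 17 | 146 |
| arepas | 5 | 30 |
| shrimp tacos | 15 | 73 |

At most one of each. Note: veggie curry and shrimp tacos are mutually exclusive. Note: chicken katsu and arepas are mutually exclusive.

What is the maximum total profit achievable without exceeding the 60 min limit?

Ranking by ratio (profit/min): loaded fries 10.44, poke bowl 10.28, veggie curry 9.46.
A density-first pass picks veggie curry + poke bowl + loaded fries — 569 at 56 min.
Replace veggie curry with halloumi skewers: the trade gains 23 net, giving 592 at 60 min.

592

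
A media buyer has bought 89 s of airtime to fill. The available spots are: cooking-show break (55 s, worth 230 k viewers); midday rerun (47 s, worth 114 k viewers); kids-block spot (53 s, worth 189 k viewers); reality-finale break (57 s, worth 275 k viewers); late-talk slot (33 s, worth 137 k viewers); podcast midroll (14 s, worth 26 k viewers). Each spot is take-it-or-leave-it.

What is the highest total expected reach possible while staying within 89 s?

367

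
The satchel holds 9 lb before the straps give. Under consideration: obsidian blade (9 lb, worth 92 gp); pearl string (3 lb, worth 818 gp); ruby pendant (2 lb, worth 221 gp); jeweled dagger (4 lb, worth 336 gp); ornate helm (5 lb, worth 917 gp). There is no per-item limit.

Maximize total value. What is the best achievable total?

2454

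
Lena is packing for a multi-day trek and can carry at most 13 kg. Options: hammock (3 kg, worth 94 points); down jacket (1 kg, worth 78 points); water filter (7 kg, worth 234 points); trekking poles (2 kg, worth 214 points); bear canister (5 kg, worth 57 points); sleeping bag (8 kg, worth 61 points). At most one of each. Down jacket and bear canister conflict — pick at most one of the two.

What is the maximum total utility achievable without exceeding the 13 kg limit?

620

Best packing: hammock + down jacket + water filter + trekking poles — 13 kg, 620 total.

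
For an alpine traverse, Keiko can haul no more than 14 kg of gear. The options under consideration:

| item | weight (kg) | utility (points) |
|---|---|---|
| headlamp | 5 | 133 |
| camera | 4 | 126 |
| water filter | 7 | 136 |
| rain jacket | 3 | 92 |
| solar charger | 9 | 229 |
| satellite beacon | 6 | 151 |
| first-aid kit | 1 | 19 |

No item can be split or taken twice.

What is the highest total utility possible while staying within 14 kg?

388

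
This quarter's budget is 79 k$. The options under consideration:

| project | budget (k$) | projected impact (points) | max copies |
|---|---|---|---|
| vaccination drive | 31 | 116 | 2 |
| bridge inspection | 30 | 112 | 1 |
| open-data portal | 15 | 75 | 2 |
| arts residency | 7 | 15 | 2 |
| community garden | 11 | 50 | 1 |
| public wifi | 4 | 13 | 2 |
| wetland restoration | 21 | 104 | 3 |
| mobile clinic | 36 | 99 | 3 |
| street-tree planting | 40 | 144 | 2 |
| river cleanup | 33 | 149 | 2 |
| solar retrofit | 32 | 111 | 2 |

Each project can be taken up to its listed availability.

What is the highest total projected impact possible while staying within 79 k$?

By projected impact per k$: open-data portal 5.00, wetland restoration 4.95, community garden 4.55 lead.
Filling by ratio: 2×open-data portal + public wifi + 2×wetland restoration for 371, with 3 k$ left unused.
Dropping open-data portal and public wifi frees 19 k$; slotting in wetland restoration (21 k$) lifts the total to 387 at 78 k$.
Nothing else within 79 k$ beats 387.

387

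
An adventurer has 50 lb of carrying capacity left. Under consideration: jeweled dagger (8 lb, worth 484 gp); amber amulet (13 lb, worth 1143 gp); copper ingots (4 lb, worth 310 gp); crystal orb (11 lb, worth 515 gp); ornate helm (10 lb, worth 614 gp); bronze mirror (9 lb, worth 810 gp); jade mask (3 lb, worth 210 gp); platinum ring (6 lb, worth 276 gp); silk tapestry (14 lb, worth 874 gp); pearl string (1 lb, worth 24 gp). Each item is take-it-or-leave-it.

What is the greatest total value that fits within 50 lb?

3751

Density check — bronze mirror 90.00, amber amulet 87.92, copper ingots 77.50 are the best per lb.
Taking the top-ratio items first gives amber amulet + copper ingots + bronze mirror + jade mask + platinum ring + silk tapestry + pearl string for 3647 (50 lb).
Replace jade mask and platinum ring and pearl string with ornate helm: the trade gains 104 net, giving 3751 at 50 lb.
Next best is amber amulet + ornate helm + bronze mirror + jade mask + silk tapestry + pearl string at 3675 (50 lb) — short by 76.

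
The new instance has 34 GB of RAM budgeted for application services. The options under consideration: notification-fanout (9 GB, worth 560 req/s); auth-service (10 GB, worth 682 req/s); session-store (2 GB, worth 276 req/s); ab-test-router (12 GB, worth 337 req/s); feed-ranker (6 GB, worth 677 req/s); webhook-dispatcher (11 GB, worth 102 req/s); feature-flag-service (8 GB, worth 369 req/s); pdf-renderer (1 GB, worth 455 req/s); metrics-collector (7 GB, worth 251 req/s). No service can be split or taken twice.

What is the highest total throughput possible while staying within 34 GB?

2743

Filling by ratio: notification-fanout + auth-service + session-store + feed-ranker + pdf-renderer for 2650, with 6 GB left unused.
The 2 GB tied up in session-store is better spent on feature-flag-service — total rises to 2743 (34 GB).
Runner-up auth-service + session-store + feed-ranker + feature-flag-service + pdf-renderer + metrics-collector tops out at 2710.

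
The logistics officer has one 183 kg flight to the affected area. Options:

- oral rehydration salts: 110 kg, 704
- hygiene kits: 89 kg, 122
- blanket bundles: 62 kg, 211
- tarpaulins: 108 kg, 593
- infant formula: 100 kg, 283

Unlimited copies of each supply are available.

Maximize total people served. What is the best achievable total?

915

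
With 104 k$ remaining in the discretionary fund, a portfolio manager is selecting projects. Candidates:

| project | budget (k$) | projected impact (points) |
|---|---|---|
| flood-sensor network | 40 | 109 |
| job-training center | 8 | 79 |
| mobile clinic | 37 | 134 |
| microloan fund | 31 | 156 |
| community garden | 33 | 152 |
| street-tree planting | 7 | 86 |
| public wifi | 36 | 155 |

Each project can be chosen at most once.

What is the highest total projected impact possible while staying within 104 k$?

476

Filling by ratio: job-training center + microloan fund + community garden + street-tree planting for 473, with 25 k$ left unused.
The 33 k$ tied up in community garden is better spent on public wifi — total rises to 476 (82 k$).
No other feasible combination exceeds 476.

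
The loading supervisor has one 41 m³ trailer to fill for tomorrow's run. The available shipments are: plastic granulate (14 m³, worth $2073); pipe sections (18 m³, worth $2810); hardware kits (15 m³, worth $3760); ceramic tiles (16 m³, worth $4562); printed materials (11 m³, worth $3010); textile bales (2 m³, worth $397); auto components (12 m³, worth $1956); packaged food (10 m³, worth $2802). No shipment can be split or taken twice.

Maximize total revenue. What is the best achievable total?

Taking the top-ratio shipments first gives ceramic tiles + printed materials + textile bales + packaged food for 10771 (39 m³).
Replace printed materials and textile bales with hardware kits: the trade gains 353 net, giving 11124 at 41 m³.
Nothing else within 41 m³ beats 11124.

11124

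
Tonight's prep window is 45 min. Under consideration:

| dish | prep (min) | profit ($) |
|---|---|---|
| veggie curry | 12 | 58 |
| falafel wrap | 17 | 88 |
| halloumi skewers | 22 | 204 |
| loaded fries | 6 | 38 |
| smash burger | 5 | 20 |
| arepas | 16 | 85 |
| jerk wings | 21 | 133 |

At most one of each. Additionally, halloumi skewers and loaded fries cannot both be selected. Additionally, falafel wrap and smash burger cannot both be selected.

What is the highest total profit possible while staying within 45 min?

337

Ranking by ratio (profit/min): halloumi skewers 9.27, loaded fries 6.33, jerk wings 6.33, arepas 5.31.
Taking halloumi skewers + jerk wings: 43 min used, 337 in profit.
Runner-up halloumi skewers + smash burger + arepas tops out at 309.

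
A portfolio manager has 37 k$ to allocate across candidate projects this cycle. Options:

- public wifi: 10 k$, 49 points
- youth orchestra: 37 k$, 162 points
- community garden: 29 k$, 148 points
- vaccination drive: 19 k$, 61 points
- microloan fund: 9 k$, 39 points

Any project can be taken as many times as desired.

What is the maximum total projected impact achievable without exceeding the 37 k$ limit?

Filling by ratio: community garden for 148, with 8 k$ left unused.
Replace community garden with public wifi + 3×microloan fund: the trade gains 18 net, giving 166 at 37 k$.
That's the maximum — no swap from here does better than 166.

166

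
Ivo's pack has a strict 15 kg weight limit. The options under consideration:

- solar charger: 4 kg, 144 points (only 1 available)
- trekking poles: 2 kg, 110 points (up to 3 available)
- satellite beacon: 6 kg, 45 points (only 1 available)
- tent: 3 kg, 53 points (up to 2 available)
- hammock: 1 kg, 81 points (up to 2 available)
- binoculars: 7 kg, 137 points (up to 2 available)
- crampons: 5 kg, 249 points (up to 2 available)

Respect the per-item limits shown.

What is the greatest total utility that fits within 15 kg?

The ratio heuristic lands on 3×trekking poles + 2×hammock + crampons (741) but leaves 2 kg idle.
The 3 kg tied up in trekking poles and hammock is better spent on crampons — total rises to 799 (15 kg).

799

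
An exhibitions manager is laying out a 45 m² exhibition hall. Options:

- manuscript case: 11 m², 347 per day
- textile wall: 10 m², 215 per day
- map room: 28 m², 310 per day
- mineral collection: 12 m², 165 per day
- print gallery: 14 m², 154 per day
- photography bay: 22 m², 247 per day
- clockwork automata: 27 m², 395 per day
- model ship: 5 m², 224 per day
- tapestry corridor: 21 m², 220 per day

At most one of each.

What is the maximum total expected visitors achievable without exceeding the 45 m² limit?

Filling by ratio: manuscript case + textile wall + mineral collection + model ship for 951, with 7 m² left unused.
The 22 m² tied up in textile wall and mineral collection is better spent on clockwork automata — total rises to 966 (43 m²).
Next best is manuscript case + textile wall + mineral collection + model ship at 951 (38 m²) — short by 15.

966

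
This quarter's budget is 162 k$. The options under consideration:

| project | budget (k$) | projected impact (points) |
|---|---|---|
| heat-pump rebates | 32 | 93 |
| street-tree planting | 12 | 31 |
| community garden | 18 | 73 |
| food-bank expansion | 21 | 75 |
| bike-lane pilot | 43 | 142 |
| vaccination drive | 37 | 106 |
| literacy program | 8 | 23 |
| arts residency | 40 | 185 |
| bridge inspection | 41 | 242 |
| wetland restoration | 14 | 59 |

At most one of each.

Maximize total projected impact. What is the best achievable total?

703

The ratio heuristic lands on street-tree planting + community garden + food-bank expansion + literacy program + arts residency + bridge inspection + wetland restoration (688) but leaves 8 k$ idle.
Dropping street-tree planting and community garden and literacy program frees 38 k$; slotting in bike-lane pilot (43 k$) lifts the total to 703 at 159 k$.
Runner-up community garden + bike-lane pilot + arts residency + bridge inspection + wetland restoration tops out at 701.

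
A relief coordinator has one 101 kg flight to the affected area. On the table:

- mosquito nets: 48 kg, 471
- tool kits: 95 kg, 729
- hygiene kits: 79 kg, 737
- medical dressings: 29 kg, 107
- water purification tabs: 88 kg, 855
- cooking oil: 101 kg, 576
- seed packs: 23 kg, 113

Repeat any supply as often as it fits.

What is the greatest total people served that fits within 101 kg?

Ranking by ratio (people served/kg): mosquito nets 9.81, water purification tabs 9.72, hygiene kits 9.33.
2×mosquito nets uses 96 of the 101 kg and totals 942.
No other feasible combination exceeds 942.

942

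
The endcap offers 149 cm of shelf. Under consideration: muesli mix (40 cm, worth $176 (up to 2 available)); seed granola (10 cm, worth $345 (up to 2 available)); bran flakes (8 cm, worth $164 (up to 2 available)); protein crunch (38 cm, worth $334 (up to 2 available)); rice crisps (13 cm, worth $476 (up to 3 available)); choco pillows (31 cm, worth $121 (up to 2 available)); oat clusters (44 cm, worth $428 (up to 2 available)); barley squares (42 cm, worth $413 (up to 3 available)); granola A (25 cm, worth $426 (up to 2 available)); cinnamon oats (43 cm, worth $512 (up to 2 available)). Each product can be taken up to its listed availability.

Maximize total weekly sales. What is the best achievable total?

3384

Density check — rice crisps 36.62, seed granola 34.50, bran flakes 20.50 are the best per cm.
A density-first pass picks 2×seed granola + 2×bran flakes + 3×rice crisps + 2×granola A — 3298 at 125 cm.
Dropping granola A frees 25 cm; slotting in cinnamon oats (43 cm) lifts the total to 3384 at 143 cm.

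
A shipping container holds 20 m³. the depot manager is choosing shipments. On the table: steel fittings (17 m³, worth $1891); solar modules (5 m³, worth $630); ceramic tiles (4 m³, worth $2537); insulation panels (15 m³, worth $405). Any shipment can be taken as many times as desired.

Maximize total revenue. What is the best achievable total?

12685

5×ceramic tiles uses 20 of the 20 m³ and totals 12685.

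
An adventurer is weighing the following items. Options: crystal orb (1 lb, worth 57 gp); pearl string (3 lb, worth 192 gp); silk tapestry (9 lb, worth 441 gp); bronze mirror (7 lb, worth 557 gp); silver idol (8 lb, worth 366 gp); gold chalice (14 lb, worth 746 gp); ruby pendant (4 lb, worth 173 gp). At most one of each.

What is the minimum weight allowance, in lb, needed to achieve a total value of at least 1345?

Need the lightest bundle worth ≥ 1345.
crystal orb + bronze mirror + gold chalice reaches 1360 using 22 lb.
Any bundle with less than 22 lb falls short of 1345.

22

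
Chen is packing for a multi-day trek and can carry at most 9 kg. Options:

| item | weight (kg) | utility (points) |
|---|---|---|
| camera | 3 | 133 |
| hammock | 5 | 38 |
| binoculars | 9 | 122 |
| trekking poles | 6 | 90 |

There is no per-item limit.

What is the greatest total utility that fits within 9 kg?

399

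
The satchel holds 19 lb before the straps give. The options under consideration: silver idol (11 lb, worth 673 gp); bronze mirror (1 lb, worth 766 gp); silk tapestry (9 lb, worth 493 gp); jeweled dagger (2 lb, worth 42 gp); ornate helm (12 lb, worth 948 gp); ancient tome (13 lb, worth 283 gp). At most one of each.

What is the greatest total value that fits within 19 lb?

By value per lb: bronze mirror 766.00, ornate helm 79.00, silver idol 61.18 lead.
Best packing: bronze mirror + jeweled dagger + ornate helm — 15 lb, 1756 total.
That's the maximum — no swap from here does better than 1756.

1756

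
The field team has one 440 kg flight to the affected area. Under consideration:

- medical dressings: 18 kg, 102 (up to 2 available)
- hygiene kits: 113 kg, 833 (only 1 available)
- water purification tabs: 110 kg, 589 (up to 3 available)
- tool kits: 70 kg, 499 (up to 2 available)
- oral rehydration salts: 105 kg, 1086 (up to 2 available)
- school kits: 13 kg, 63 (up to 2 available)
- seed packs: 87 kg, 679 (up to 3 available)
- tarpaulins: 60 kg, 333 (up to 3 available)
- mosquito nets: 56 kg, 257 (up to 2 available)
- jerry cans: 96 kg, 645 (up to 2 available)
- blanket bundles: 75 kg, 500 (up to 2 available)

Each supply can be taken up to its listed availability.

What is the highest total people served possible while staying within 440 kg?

3849

Density check — oral rehydration salts 10.34, seed packs 7.80, hygiene kits 7.37, tool kits 7.13 are the best per kg.
Taking the top-ratio supplies first gives 2×medical dressings + 2×oral rehydration salts + school kits + 2×seed packs for 3797 (433 kg).
Dropping 2×medical dressings and school kits and seed packs frees 136 kg; slotting in 2×tool kits (140 kg) lifts the total to 3849 at 437 kg.
The spare 3 kg is too small for any remaining supply, and no exchange beats 3849.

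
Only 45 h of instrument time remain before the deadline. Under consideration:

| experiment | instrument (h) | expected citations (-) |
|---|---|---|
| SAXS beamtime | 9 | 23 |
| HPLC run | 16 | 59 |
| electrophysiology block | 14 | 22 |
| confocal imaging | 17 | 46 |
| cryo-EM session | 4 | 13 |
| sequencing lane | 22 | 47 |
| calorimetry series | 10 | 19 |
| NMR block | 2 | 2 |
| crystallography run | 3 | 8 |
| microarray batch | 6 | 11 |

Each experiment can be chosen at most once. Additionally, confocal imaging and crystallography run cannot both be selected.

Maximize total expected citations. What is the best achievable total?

Ranking by ratio (expected citations/h): HPLC run 3.69, cryo-EM session 3.25, confocal imaging 2.71, crystallography run 2.67.
Taking HPLC run + confocal imaging + cryo-EM session + NMR block + microarray batch: 45 h used, 131 in expected citations.
Runner-up SAXS beamtime + HPLC run + confocal imaging + NMR block tops out at 130.

131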